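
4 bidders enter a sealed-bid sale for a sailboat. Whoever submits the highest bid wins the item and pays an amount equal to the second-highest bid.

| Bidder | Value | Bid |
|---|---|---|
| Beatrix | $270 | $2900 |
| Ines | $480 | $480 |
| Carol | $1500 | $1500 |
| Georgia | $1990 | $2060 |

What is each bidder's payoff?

Ranking the bids: Beatrix $2900 > Georgia $2060 > Carol $1500 > Ines $480.
Beatrix has the top bid and wins; the price is the second-highest bid, $2060.
Beatrix's payoff = $270 − $2060 = -$1790. All other bidders lose, so their payoff is 0.

Beatrix -$1790, Ines $0, Carol $0, Georgia $0.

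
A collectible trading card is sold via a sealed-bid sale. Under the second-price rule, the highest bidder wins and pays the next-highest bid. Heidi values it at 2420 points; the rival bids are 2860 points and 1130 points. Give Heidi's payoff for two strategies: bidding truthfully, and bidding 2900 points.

Truthful: 0 points; alternative: -440 points.

The highest competing bid is 2860 points.
Bidding truthfully at 2420 points: the top bid is 2860 points (a rival), so Heidi loses. Payoff = 0 points.
Bidding 2900 points: Heidi has the top bid, wins, and pays the second-highest bid 2860 points. Payoff = 2420 points − 2860 points = -440 points.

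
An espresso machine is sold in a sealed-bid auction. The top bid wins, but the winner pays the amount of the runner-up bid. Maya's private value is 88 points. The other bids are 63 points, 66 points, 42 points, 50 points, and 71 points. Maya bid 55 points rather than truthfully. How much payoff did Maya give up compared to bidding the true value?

The highest competing bid is 71 points.
Bidding truthfully at 88 points: Maya has the top bid, wins, and pays the second-highest bid 71 points. Payoff = 88 points − 71 points = 17 points.
Bidding 55 points: the top bid is 71 points (a rival), so Maya loses. Payoff = 0 points.
Regret = truthful payoff − actual payoff = 17 points − 0 points = 17 points.

17 points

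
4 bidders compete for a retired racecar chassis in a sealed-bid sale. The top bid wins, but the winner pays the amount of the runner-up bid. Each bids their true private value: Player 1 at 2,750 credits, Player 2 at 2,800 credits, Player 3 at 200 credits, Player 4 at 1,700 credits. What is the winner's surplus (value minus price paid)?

Bids in descending order: Player 2 2,800 credits > Player 1 2,750 credits > Player 4 1,700 credits > Player 3 200 credits.
Player 2 wins with the top bid and pays the second-highest, 2,750 credits.
Surplus = 2,800 credits − 2,750 credits = 50 credits.

Surplus = 50 credits.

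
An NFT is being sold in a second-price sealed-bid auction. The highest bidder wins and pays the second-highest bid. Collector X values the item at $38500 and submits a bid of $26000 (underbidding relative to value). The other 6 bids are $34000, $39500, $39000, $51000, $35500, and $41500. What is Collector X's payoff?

Collector X's payoff: $0.

Highest competing bid: $51000.
Collector X's bid $26000 is not the highest, so Collector X loses, pays nothing, and earns zero payoff.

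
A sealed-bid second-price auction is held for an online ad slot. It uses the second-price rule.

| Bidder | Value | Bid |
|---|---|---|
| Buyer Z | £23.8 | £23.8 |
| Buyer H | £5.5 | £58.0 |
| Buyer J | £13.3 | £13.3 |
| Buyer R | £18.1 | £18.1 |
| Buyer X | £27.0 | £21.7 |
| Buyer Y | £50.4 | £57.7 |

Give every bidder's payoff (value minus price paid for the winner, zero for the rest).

Buyer Z £0.0, Buyer H -£52.2, Buyer J £0.0, Buyer R £0.0, Buyer X £0.0, Buyer Y £0.0.

Ranking the bids: Buyer H £58.0 > Buyer Y £57.7 > Buyer Z £23.8 > Buyer X £21.7 > Buyer R £18.1 > Buyer J £13.3.
Buyer H has the top bid and wins; the price is the second-highest bid, £57.7.
Buyer H's payoff = £5.5 − £57.7 = -£52.2. All other bidders lose, so their payoff is 0.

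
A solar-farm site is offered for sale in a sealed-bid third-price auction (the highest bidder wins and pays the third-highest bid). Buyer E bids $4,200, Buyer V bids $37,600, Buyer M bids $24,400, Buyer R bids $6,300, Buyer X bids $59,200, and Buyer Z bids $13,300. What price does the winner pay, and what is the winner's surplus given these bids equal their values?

Price $24,400; surplus $34,800.

Ranking the bids: Buyer X $59,200; Buyer V $37,600; Buyer M $24,400; Buyer Z $13,300; Buyer R $6,300; Buyer E $4,200.
Buyer X is the highest bidder, so Buyer X wins.
Under the third-price rule, the price is the third-highest bid: $24,400.
Surplus = $59,200 − $24,400 = $34,800.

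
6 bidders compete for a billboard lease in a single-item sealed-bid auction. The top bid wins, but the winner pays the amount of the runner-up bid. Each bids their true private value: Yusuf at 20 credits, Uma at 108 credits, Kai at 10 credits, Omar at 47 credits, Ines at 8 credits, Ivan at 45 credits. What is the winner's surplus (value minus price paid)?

Sorted high to low: Uma 108 credits, then Omar 47 credits, then Ivan 45 credits, then Yusuf 20 credits, then Kai 10 credits, then Ines 8 credits.
Uma wins with the top bid and pays the second-highest, 47 credits.
Surplus = 108 credits − 47 credits = 61 credits.

Surplus = 61 credits.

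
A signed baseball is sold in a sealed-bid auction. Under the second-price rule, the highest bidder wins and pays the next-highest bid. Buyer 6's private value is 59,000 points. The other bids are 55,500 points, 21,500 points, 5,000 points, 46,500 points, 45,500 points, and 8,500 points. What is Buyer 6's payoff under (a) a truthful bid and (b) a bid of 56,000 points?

The highest competing bid is 55,500 points.
Bidding truthfully at 59,000 points: Buyer 6 has the top bid, wins, and pays the second-highest bid 55,500 points. Payoff = 59,000 points − 55,500 points = 3,500 points.
Bidding 56,000 points: Buyer 6 has the top bid, wins, and pays the second-highest bid 55,500 points. Payoff = 59,000 points − 55,500 points = 3,500 points.
The bid only affects whether you win, not the price — here both bids land on the same side of the top rival bid, so the deviation is payoff-neutral.

Truthful: 3,500 points; alternative: 3,500 points.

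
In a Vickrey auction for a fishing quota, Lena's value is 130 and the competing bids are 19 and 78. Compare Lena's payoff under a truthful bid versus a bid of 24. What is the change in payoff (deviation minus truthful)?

Payoff change: -52.

The highest competing bid is 78.
Bidding truthfully at 130: Lena has the top bid, wins, and pays the second-highest bid 78. Payoff = 130 − 78 = 52.
Bidding 24: the top bid is 78 (a rival), so Lena loses. Payoff = 0.
Change = 0 − 52 = -52.
This is the dominant-strategy logic: truthful bidding weakly beats any alternative.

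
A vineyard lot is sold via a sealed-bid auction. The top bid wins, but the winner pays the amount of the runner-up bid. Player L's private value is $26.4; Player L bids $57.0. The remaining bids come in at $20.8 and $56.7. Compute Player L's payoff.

Highest competing bid: $56.7.
Player L's bid $57.0 is the highest overall, so Player L wins and pays the second-highest bid, $56.7.
Payoff = value − price = $26.4 − $56.7 = -$30.3.
Overbidding won the item at a price above value — truthful bidding would have avoided this loss.

-$30.3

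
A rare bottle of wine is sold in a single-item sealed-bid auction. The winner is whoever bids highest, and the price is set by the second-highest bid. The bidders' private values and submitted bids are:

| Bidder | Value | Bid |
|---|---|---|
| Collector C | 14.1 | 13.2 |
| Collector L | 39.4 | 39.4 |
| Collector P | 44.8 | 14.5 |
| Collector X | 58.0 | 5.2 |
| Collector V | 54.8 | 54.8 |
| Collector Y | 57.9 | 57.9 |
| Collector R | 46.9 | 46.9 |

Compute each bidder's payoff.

Payoffs: Collector C 0.0, Collector L 0.0, Collector P 0.0, Collector X 0.0, Collector V 0.0, Collector Y 3.1, Collector R 0.0.

Ordered from highest: Collector Y 57.9, then Collector V 54.8, then Collector R 46.9, then Collector L 39.4, then Collector P 14.5, then Collector C 13.2, then Collector X 5.2.
Collector Y has the top bid and wins; the price is the second-highest bid, 54.8.
Collector Y's payoff = 57.9 − 54.8 = 3.1. All other bidders lose, so their payoff is 0.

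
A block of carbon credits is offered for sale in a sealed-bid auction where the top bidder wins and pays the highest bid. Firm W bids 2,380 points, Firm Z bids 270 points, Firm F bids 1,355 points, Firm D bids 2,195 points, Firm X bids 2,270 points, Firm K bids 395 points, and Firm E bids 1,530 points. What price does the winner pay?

Price paid: 2,380 points.

Ordered from highest: Firm W 2,380 points, then Firm X 2,270 points, then Firm D 2,195 points, then Firm E 1,530 points, then Firm F 1,355 points, then Firm K 395 points, then Firm Z 270 points.
Firm W is the highest bidder, so Firm W wins.
Under the first-price rule, the price is the highest bid: 2,380 points.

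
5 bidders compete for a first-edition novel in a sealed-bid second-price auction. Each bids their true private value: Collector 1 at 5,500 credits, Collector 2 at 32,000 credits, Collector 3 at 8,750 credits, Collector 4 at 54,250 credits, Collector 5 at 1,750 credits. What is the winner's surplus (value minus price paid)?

22,250 credits

Sorted high to low: Collector 4 54,250 credits; Collector 2 32,000 credits; Collector 3 8,750 credits; Collector 1 5,500 credits; Collector 5 1,750 credits.
Collector 4 wins with the top bid and pays the second-highest, 32,000 credits.
Surplus = 54,250 credits − 32,000 credits = 22,250 credits.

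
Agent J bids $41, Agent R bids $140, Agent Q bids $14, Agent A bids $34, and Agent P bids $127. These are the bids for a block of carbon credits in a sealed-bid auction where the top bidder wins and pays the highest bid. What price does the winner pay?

$140

Sorted high to low: Agent R $140; Agent P $127; Agent J $41; Agent A $34; Agent Q $14.
Agent R is the highest bidder, so Agent R wins.
Under the first-price rule, the price is the highest bid: $140.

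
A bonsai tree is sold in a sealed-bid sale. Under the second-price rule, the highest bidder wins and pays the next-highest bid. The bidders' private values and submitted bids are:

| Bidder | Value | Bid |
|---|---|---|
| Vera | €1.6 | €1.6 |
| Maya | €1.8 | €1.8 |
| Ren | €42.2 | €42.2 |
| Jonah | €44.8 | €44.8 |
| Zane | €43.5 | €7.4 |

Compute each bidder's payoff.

Vera €0.0, Maya €0.0, Ren €0.0, Jonah €2.6, Zane €0.0.

Bids in descending order: Jonah €44.8, then Ren €42.2, then Zane €7.4, then Maya €1.8, then Vera €1.6.
Jonah has the top bid and wins; the price is the second-highest bid, €42.2.
Jonah's payoff = €44.8 − €42.2 = €2.6. All other bidders lose, so their payoff is 0.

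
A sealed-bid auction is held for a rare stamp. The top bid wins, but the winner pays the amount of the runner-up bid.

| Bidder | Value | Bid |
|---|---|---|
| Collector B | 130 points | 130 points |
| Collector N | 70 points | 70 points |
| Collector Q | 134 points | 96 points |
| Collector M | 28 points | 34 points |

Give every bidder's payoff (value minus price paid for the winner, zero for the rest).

Payoffs: Collector B 34 points, Collector N 0 points, Collector Q 0 points, Collector M 0 points.

Sorted high to low: Collector B 130 points > Collector Q 96 points > Collector N 70 points > Collector M 34 points.
Collector B has the top bid and wins; the price is the second-highest bid, 96 points.
Collector B's payoff = 130 points − 96 points = 34 points. All other bidders lose, so their payoff is 0.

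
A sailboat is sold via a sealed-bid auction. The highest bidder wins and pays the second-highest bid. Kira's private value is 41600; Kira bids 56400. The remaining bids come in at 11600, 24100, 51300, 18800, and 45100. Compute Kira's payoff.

Highest competing bid: 51300.
Kira's bid 56400 is the highest overall, so Kira wins and pays the second-highest bid, 51300.
Payoff = value − price = 41600 − 51300 = -9700.

Payoff = -9700.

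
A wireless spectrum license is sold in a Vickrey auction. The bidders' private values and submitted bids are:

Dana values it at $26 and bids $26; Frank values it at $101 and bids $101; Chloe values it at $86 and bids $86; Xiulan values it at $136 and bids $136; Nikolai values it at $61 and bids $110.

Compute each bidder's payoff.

Sorted high to low: Xiulan $136; Nikolai $110; Frank $101; Chloe $86; Dana $26.
Xiulan has the top bid and wins; the price is the second-highest bid, $110.
Xiulan's payoff = $136 − $110 = $26. All other bidders lose, so their payoff is 0.

Payoffs: Dana $0, Frank $0, Chloe $0, Xiulan $26, Nikolai $0.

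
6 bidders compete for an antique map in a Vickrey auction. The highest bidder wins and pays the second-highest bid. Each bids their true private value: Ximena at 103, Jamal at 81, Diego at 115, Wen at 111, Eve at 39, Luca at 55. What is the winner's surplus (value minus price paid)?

4

Sorted high to low: Diego 115, then Wen 111, then Ximena 103, then Jamal 81, then Luca 55, then Eve 39.
Diego wins with the top bid and pays the second-highest, 111.
Surplus = 115 − 111 = 4.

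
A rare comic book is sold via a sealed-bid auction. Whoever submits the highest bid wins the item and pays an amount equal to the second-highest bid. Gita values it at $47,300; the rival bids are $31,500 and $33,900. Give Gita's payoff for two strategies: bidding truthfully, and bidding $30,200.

The highest competing bid is $33,900.
Bidding truthfully at $47,300: Gita has the top bid, wins, and pays the second-highest bid $33,900. Payoff = $47,300 − $33,900 = $13,400.
Bidding $30,200: the top bid is $33,900 (a rival), so Gita loses. Payoff = $0.
Deviating from a truthful bid can only lose payoff in a second-price auction — never gain.

Truthful: $13,400; alternative: $0.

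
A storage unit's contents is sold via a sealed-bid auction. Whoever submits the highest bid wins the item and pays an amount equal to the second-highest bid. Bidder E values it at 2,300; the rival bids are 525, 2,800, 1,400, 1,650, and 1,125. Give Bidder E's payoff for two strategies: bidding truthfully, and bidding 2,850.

Truthful: 0; alternative: -500.

The highest competing bid is 2,800.
Bidding truthfully at 2,300: the top bid is 2,800 (a rival), so Bidder E loses. Payoff = 0.
Bidding 2,850: Bidder E has the top bid, wins, and pays the second-highest bid 2,800. Payoff = 2,300 − 2,800 = -500.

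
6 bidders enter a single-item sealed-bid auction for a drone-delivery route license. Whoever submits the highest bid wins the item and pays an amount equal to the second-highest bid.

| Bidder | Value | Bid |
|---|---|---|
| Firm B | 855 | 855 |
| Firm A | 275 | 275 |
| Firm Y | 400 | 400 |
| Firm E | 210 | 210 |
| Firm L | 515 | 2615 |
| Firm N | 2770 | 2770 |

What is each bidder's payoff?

Ranking the bids: Firm N 2770; Firm L 2615; Firm B 855; Firm Y 400; Firm A 275; Firm E 210.
Firm N has the top bid and wins; the price is the second-highest bid, 2615.
Firm N's payoff = 2770 − 2615 = 155. All other bidders lose, so their payoff is 0.

Payoffs: Firm B 0, Firm A 0, Firm Y 0, Firm E 0, Firm L 0, Firm N 155.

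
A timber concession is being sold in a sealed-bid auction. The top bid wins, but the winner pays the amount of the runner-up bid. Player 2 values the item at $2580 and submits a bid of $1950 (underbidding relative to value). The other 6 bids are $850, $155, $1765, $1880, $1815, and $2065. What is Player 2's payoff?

$0

Highest competing bid: $2065.
Player 2's bid $1950 is not the highest, so Player 2 loses, pays nothing, and earns zero payoff.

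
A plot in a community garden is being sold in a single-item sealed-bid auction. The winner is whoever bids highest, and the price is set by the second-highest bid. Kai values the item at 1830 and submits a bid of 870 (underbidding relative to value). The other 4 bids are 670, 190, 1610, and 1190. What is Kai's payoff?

Kai's payoff: 0.

Highest competing bid: 1610.
Kai's bid 870 is not the highest, so Kai loses, pays nothing, and earns zero payoff.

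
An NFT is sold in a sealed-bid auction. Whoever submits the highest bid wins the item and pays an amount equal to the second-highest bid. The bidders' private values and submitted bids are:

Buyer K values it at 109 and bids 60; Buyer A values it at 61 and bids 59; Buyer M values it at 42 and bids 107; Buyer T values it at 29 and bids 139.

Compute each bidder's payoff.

Payoffs: Buyer K 0, Buyer A 0, Buyer M 0, Buyer T -78.

Bids in descending order: Buyer T 139, then Buyer M 107, then Buyer K 60, then Buyer A 59.
Buyer T has the top bid and wins; the price is the second-highest bid, 107.
Buyer T's payoff = 29 − 107 = -78. All other bidders lose, so their payoff is 0.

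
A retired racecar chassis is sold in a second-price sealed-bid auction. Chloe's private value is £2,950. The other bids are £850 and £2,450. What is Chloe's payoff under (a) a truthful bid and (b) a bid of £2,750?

Truthful: £500; alternative: £500.

The highest competing bid is £2,450.
Bidding truthfully at £2,950: Chloe has the top bid, wins, and pays the second-highest bid £2,450. Payoff = £2,950 − £2,450 = £500.
Bidding £2,750: Chloe has the top bid, wins, and pays the second-highest bid £2,450. Payoff = £2,950 − £2,450 = £500.
The bid only affects whether you win, not the price — here both bids land on the same side of the top rival bid, so the deviation is payoff-neutral.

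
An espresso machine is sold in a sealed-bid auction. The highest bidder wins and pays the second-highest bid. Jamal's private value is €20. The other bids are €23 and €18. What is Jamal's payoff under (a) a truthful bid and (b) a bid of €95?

Truthful: €0; alternative: -€3.

The highest competing bid is €23.
Bidding truthfully at €20: the top bid is €23 (a rival), so Jamal loses. Payoff = €0.
Bidding €95: Jamal has the top bid, wins, and pays the second-highest bid €23. Payoff = €20 − €23 = -€3.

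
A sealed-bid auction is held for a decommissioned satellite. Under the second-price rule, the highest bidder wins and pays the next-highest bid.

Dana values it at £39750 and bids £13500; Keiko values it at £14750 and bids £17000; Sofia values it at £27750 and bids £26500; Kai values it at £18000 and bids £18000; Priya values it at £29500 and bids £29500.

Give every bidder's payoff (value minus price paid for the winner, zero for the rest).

Ordered from highest: Priya £29500 > Sofia £26500 > Kai £18000 > Keiko £17000 > Dana £13500.
Priya has the top bid and wins; the price is the second-highest bid, £26500.
Priya's payoff = £29500 − £26500 = £3000. All other bidders lose, so their payoff is 0.

Payoffs: Dana £0, Keiko £0, Sofia £0, Kai £0, Priya £3000.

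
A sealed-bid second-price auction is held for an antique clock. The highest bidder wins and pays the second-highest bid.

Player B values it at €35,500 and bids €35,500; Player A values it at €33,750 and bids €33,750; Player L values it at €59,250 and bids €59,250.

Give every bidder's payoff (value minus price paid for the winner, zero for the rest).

Payoffs: Player B €0, Player A €0, Player L €23,750.

Sorted high to low: Player L €59,250; Player B €35,500; Player A €33,750.
Player L has the top bid and wins; the price is the second-highest bid, €35,500.
Player L's payoff = €59,250 − €35,500 = €23,750. All other bidders lose, so their payoff is 0.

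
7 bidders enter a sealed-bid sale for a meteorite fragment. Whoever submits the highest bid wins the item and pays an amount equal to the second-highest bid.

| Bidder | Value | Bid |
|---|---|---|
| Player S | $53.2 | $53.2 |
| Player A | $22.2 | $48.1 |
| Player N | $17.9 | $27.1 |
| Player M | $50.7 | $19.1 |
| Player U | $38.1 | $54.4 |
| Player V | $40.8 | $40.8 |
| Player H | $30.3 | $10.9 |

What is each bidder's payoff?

Player S $0.0, Player A $0.0, Player N $0.0, Player M $0.0, Player U -$15.1, Player V $0.0, Player H $0.0.

Ranking the bids: Player U $54.4; Player S $53.2; Player A $48.1; Player V $40.8; Player N $27.1; Player M $19.1; Player H $10.9.
Player U has the top bid and wins; the price is the second-highest bid, $53.2.
Player U's payoff = $38.1 − $53.2 = -$15.1. All other bidders lose, so their payoff is 0.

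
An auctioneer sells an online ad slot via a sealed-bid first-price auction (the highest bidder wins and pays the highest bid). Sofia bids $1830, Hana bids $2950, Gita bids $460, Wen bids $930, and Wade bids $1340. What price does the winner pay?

The winner pays $2950.

Ranking the bids: Hana $2950; Sofia $1830; Wade $1340; Wen $930; Gita $460.
Hana is the highest bidder, so Hana wins.
Under the first-price rule, the price is the highest bid: $2950.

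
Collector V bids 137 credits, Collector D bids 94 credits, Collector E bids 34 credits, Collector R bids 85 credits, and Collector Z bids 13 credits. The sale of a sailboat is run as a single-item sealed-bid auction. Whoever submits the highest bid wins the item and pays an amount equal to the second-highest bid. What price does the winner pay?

The winner pays 94 credits.

Ranking the bids: Collector V 137 credits; Collector D 94 credits; Collector R 85 credits; Collector E 34 credits; Collector Z 13 credits.
Collector V has the highest bid, so Collector V wins.
The second-highest bid is 94 credits, so that is what Collector V pays.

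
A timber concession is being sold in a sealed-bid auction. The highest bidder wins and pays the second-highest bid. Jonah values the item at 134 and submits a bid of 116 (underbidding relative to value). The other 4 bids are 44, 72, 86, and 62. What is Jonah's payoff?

Payoff = 48.

Highest competing bid: 86.
Jonah's bid 116 is the highest overall, so Jonah wins and pays the second-highest bid, 86.
Payoff = value − price = 134 − 86 = 48.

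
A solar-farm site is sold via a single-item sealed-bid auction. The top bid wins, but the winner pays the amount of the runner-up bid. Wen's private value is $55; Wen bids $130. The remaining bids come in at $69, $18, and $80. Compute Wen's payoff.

-$25

Highest competing bid: $80.
Wen's bid $130 is the highest overall, so Wen wins and pays the second-highest bid, $80.
Payoff = value − price = $55 − $80 = -$25.
Overbidding won the item at a price above value — truthful bidding would have avoided this loss.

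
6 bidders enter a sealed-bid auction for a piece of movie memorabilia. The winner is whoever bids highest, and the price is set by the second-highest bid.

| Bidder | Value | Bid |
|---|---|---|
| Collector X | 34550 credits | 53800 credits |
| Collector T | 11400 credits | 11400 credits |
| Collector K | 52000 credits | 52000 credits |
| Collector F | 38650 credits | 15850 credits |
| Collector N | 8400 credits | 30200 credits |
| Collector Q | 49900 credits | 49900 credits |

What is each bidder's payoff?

Ordered from highest: Collector X 53800 credits > Collector K 52000 credits > Collector Q 49900 credits > Collector N 30200 credits > Collector F 15850 credits > Collector T 11400 credits.
Collector X has the top bid and wins; the price is the second-highest bid, 52000 credits.
Collector X's payoff = 34550 credits − 52000 credits = -17450 credits. All other bidders lose, so their payoff is 0.

Payoffs: Collector X -17450 credits, Collector T 0 credits, Collector K 0 credits, Collector F 0 credits, Collector N 0 credits, Collector Q 0 credits.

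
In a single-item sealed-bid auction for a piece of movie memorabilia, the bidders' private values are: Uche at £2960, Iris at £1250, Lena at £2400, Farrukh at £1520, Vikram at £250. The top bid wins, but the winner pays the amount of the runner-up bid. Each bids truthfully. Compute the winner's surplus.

Bids in descending order: Uche £2960 > Lena £2400 > Farrukh £1520 > Iris £1250 > Vikram £250.
Uche wins with the top bid and pays the second-highest, £2400.
Surplus = £2960 − £2400 = £560.

Winner's surplus: £560.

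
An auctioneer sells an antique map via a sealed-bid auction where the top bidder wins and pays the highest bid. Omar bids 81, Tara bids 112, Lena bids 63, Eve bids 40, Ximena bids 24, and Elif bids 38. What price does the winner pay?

Price paid: 112.

Bids in descending order: Tara 112, then Omar 81, then Lena 63, then Eve 40, then Elif 38, then Ximena 24.
Tara is the highest bidder, so Tara wins.
Under the first-price rule, the price is the highest bid: 112.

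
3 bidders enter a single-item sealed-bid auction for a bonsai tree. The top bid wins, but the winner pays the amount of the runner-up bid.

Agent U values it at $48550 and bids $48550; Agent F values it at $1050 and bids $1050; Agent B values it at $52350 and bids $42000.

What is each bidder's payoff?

Agent U $6550, Agent F $0, Agent B $0.

Bids in descending order: Agent U $48550 > Agent B $42000 > Agent F $1050.
Agent U has the top bid and wins; the price is the second-highest bid, $42000.
Agent U's payoff = $48550 − $42000 = $6550. All other bidders lose, so their payoff is 0.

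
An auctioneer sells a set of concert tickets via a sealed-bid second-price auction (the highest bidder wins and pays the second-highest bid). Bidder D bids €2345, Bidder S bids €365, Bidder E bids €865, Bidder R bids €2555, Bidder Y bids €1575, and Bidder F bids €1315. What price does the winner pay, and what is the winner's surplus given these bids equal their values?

Sorted high to low: Bidder R €2555, then Bidder D €2345, then Bidder Y €1575, then Bidder F €1315, then Bidder E €865, then Bidder S €365.
Bidder R is the highest bidder, so Bidder R wins.
Under the second-price rule, the price is the second-highest bid: €2345.
Surplus = €2555 − €2345 = €210.

Price €2345; surplus €210.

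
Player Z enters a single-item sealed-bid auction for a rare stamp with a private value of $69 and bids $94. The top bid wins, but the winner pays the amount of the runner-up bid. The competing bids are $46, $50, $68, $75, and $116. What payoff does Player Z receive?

Highest competing bid: $116.
Player Z's bid $94 is not the highest, so Player Z loses, pays nothing, and earns zero payoff.

Payoff = $0.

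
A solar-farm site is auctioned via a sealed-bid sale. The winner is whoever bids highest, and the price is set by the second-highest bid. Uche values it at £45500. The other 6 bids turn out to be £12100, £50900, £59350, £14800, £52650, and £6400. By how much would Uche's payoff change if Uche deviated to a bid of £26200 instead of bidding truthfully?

The highest competing bid is £59350.
Bidding truthfully at £45500: the top bid is £59350 (a rival), so Uche loses. Payoff = £0.
Bidding £26200: the top bid is £59350 (a rival), so Uche loses. Payoff = £0.
Change = £0 − £0 = £0.
The bid only affects whether you win, not the price — here both bids land on the same side of the top rival bid, so the deviation is payoff-neutral.

£0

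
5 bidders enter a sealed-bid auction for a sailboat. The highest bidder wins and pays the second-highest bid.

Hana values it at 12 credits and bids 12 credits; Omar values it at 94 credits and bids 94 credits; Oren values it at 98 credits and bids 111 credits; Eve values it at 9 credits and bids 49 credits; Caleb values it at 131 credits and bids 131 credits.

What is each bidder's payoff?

Hana 0 credits, Omar 0 credits, Oren 0 credits, Eve 0 credits, Caleb 20 credits.

Sorted high to low: Caleb 131 credits; Oren 111 credits; Omar 94 credits; Eve 49 credits; Hana 12 credits.
Caleb has the top bid and wins; the price is the second-highest bid, 111 credits.
Caleb's payoff = 131 credits − 111 credits = 20 credits. All other bidders lose, so their payoff is 0.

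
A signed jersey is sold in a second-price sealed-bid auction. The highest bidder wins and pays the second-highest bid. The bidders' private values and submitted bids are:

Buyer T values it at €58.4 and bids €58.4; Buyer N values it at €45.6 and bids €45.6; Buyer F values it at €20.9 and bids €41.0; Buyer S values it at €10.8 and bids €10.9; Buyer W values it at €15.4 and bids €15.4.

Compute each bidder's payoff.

Buyer T €12.8, Buyer N €0.0, Buyer F €0.0, Buyer S €0.0, Buyer W €0.0.

Ordered from highest: Buyer T €58.4; Buyer N €45.6; Buyer F €41.0; Buyer W €15.4; Buyer S €10.9.
Buyer T has the top bid and wins; the price is the second-highest bid, €45.6.
Buyer T's payoff = €58.4 − €45.6 = €12.8. All other bidders lose, so their payoff is 0.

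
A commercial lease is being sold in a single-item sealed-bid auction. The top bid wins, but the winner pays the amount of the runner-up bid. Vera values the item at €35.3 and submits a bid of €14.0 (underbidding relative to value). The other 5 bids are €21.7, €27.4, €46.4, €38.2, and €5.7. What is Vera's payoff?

Vera's payoff: €0.0.

Highest competing bid: €46.4.
Vera's bid €14.0 is not the highest, so Vera loses, pays nothing, and earns zero payoff.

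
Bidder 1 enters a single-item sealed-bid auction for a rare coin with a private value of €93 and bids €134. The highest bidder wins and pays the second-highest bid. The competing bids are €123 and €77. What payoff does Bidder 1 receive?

The bidder's payoff: -€30.

Highest competing bid: €123.
Bidder 1's bid €134 is the highest overall, so Bidder 1 wins and pays the second-highest bid, €123.
Payoff = value − price = €93 − €123 = -€30.
Overbidding won the item at a price above value — truthful bidding would have avoided this loss.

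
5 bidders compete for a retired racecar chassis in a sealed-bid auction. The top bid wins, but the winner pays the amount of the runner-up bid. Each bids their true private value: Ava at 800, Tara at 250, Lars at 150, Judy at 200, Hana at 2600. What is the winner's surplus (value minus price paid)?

Ranking the bids: Hana 2600 > Ava 800 > Tara 250 > Judy 200 > Lars 150.
Hana wins with the top bid and pays the second-highest, 800.
Surplus = 2600 − 800 = 1800.

1800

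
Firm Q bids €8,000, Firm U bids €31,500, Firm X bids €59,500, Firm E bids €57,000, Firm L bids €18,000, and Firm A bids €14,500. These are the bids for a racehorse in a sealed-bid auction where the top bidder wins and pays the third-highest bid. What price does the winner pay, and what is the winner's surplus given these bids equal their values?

The winner pays €31,500 for a surplus of €28,000.

Ranking the bids: Firm X €59,500 > Firm E €57,000 > Firm U €31,500 > Firm L €18,000 > Firm A €14,500 > Firm Q €8,000.
Firm X is the highest bidder, so Firm X wins.
Under the third-price rule, the price is the third-highest bid: €31,500.
Surplus = €59,500 − €31,500 = €28,000.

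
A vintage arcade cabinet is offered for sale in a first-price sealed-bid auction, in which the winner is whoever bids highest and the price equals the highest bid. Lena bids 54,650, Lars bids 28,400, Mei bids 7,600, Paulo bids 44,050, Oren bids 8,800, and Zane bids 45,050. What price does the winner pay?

Bids in descending order: Lena 54,650, then Zane 45,050, then Paulo 44,050, then Lars 28,400, then Oren 8,800, then Mei 7,600.
Lena is the highest bidder, so Lena wins.
Under the first-price rule, the price is the highest bid: 54,650.

Price paid: 54,650.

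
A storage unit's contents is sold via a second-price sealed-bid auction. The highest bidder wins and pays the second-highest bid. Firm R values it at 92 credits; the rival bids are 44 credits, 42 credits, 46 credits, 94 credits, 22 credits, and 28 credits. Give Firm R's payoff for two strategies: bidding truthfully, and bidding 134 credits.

The highest competing bid is 94 credits.
Bidding truthfully at 92 credits: the top bid is 94 credits (a rival), so Firm R loses. Payoff = 0 credits.
Bidding 134 credits: Firm R has the top bid, wins, and pays the second-highest bid 94 credits. Payoff = 92 credits − 94 credits = -2 credits.

(a) 0 credits  (b) -2 credits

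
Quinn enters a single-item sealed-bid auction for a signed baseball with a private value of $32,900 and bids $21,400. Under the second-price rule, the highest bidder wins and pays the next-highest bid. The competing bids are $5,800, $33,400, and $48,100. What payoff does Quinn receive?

Quinn's payoff: $0.

Highest competing bid: $48,100.
Quinn's bid $21,400 is not the highest, so Quinn loses, pays nothing, and earns zero payoff.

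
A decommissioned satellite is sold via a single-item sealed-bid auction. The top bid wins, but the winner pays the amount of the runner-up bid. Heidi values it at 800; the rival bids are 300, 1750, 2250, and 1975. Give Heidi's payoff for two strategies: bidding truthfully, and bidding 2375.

The highest competing bid is 2250.
Bidding truthfully at 800: the top bid is 2250 (a rival), so Heidi loses. Payoff = 0.
Bidding 2375: Heidi has the top bid, wins, and pays the second-highest bid 2250. Payoff = 800 − 2250 = -1450.

Truthful: 0; alternative: -1450.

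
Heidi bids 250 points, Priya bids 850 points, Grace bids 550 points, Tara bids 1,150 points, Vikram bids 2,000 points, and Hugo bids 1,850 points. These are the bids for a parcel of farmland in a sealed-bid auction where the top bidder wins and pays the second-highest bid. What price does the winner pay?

1,850 points

Ordered from highest: Vikram 2,000 points, then Hugo 1,850 points, then Tara 1,150 points, then Priya 850 points, then Grace 550 points, then Heidi 250 points.
Vikram is the highest bidder, so Vikram wins.
Under the second-price rule, the price is the second-highest bid: 1,850 points.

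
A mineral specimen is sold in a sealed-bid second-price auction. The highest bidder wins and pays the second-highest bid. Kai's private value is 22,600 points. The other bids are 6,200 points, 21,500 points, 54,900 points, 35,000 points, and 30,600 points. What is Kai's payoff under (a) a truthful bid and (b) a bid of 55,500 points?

The highest competing bid is 54,900 points.
Bidding truthfully at 22,600 points: the top bid is 54,900 points (a rival), so Kai loses. Payoff = 0 points.
Bidding 55,500 points: Kai has the top bid, wins, and pays the second-highest bid 54,900 points. Payoff = 22,600 points − 54,900 points = -32,300 points.

(a) 0 points  (b) -32,300 points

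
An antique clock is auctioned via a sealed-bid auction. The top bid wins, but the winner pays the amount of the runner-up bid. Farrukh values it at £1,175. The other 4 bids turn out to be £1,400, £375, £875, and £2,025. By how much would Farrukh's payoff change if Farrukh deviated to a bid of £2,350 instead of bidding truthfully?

The highest competing bid is £2,025.
Bidding truthfully at £1,175: the top bid is £2,025 (a rival), so Farrukh loses. Payoff = £0.
Bidding £2,350: Farrukh has the top bid, wins, and pays the second-highest bid £2,025. Payoff = £1,175 − £2,025 = -£850.
Change = -£850 − £0 = -£850.
Deviating from a truthful bid can only lose payoff in a second-price auction — never gain.

Payoff change: -£850.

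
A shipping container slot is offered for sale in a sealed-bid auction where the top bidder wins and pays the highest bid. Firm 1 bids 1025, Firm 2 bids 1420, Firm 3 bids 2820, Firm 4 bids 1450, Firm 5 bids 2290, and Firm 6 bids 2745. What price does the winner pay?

2820

Ordered from highest: Firm 3 2820; Firm 6 2745; Firm 5 2290; Firm 4 1450; Firm 2 1420; Firm 1 1025.
Firm 3 is the highest bidder, so Firm 3 wins.
Under the first-price rule, the price is the highest bid: 2820.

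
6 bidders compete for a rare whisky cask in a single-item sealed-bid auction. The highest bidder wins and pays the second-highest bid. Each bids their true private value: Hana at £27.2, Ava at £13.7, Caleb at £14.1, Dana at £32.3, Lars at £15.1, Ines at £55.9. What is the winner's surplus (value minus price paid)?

Bids in descending order: Ines £55.9; Dana £32.3; Hana £27.2; Lars £15.1; Caleb £14.1; Ava £13.7.
Ines wins with the top bid and pays the second-highest, £32.3.
Surplus = £55.9 − £32.3 = £23.6.

£23.6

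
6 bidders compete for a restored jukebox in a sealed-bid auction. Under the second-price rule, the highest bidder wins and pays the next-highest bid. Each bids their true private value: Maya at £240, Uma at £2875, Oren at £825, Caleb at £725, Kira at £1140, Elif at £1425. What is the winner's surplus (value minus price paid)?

Ordered from highest: Uma £2875, then Elif £1425, then Kira £1140, then Oren £825, then Caleb £725, then Maya £240.
Uma wins with the top bid and pays the second-highest, £1425.
Surplus = £2875 − £1425 = £1450.

Winner's surplus: £1450.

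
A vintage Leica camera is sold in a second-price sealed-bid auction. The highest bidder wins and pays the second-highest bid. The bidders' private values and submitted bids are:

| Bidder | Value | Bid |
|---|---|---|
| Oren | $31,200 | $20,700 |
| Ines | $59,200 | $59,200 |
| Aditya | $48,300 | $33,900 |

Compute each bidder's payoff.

Ordered from highest: Ines $59,200, then Aditya $33,900, then Oren $20,700.
Ines has the top bid and wins; the price is the second-highest bid, $33,900.
Ines's payoff = $59,200 − $33,900 = $25,300. All other bidders lose, so their payoff is 0.

Payoffs: Oren $0, Ines $25,300, Aditya $0.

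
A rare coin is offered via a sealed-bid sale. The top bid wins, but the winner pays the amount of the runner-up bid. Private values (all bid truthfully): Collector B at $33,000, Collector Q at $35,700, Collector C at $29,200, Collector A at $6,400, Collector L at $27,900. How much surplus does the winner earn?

Sorted high to low: Collector Q $35,700; Collector B $33,000; Collector C $29,200; Collector L $27,900; Collector A $6,400.
Collector Q wins with the top bid and pays the second-highest, $33,000.
Surplus = $35,700 − $33,000 = $2,700.

Surplus = $2,700.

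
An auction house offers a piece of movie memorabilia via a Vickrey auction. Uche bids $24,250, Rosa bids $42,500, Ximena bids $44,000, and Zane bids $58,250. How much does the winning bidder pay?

Ordered from highest: Zane $58,250, then Ximena $44,000, then Rosa $42,500, then Uche $24,250.
Zane has the highest bid, so Zane wins.
The second-highest bid is $44,000, so that is what Zane pays.

The winner pays $44,000.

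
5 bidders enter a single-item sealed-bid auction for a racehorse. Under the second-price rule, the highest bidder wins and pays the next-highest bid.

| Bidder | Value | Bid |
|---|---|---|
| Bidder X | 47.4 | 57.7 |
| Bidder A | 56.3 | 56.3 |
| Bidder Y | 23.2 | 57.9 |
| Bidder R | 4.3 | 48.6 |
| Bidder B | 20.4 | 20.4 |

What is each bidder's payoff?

Payoffs: Bidder X 0.0, Bidder A 0.0, Bidder Y -34.5, Bidder R 0.0, Bidder B 0.0.

Sorted high to low: Bidder Y 57.9; Bidder X 57.7; Bidder A 56.3; Bidder R 48.6; Bidder B 20.4.
Bidder Y has the top bid and wins; the price is the second-highest bid, 57.7.
Bidder Y's payoff = 23.2 − 57.7 = -34.5. All other bidders lose, so their payoff is 0.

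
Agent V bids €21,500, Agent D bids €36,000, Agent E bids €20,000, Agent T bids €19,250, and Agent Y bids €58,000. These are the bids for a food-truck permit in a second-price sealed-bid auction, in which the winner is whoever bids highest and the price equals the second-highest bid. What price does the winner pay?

Bids in descending order: Agent Y €58,000; Agent D €36,000; Agent V €21,500; Agent E €20,000; Agent T €19,250.
Agent Y is the highest bidder, so Agent Y wins.
Under the second-price rule, the price is the second-highest bid: €36,000.

Price paid: €36,000.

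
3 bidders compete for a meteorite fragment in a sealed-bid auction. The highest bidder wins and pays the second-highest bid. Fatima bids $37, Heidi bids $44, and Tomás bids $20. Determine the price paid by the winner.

Bids in descending order: Heidi $44, then Fatima $37, then Tomás $20.
Heidi has the highest bid, so Heidi wins.
The second-highest bid is $37, so that is what Heidi pays.

Price paid: $37.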